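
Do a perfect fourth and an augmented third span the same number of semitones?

Yes

Both span 5 semitones: a perfect fourth and an augmented third are the same chromatic distance.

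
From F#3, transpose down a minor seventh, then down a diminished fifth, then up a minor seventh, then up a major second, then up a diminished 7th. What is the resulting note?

A minor seventh down from F#3 is G#2.
G#2 down a diminished fifth → C##2 (6 semitones).
Up a minor seventh from C##2: B#2 (10 semitones up).
A major second up from B#2 is C##3.
A diminished seventh up from C##3 is B3.

B3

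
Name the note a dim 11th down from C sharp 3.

The eleventh's letter: C down four letter names plus an octave → G.
Moving 16 semitones down from C#3 (the size of a diminished eleventh) reaches G##1.

G double-sharp 1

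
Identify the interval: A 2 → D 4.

A to D spans four letter names (A-B-C-D), plus an octave, so the interval is some kind of eleventh.
Counting semitones, A2→D4 is 17, which is the perfect eleventh.
(Equivalently, a compound perfect fourth: a perfect fourth plus an octave.)

P11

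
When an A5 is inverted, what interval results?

The rule of nine gives the new number: 9 − 5 = 4, so a fifth becomes a fourth.
The quality also flips — augmented becomes diminished — giving a diminished fourth.

diminished 4th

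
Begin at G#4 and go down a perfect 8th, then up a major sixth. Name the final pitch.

E#4

Down a perfect octave from G#4: G#3 (12 semitones down).
A major sixth up from G#3 is E#4.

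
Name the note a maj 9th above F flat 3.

Counting two letter names plus an octave up from F lands on G.
Moving 14 semitones up from Fb3 (the size of a major ninth) reaches Gb4.

G flat 4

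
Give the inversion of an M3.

minor sixth

Interval numbers invert to sum to nine: 3 + 6 = 9, so a third inverts to a sixth.
The quality also flips — major becomes minor — giving a minor sixth.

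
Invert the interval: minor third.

major 6th

Inverted interval numbers add to nine, so a third pairs with a sixth (3 + 6 = 9).
Quality inverts too: minor becomes major. That makes the inversion a major sixth.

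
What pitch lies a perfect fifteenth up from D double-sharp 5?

The letter stays D (same as the start), shifted two octaves up.
A perfect fifteenth spans 24 semitones, so from D##5 the target pitch is D##7.

D double-sharp 7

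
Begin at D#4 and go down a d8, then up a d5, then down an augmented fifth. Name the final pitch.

A diminished octave down from D#4 is D##3.
A diminished fifth up from D##3 is A#3.
An augmented fifth down from A#3 is D3.

D3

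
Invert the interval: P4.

Interval numbers invert to sum to nine: 4 + 5 = 9, so a fourth inverts to a fifth.
And perfect stays perfect under inversion, so we get a perfect fifth.

P5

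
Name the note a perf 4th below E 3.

B 2

The fourth takes the letter from E down to B.
Moving 5 semitones down from E3 (the size of a perfect fourth) reaches B2.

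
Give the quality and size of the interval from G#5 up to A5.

minor second

G to A spans two letter names (G-A): a second.
At 1 semitone, G#5→A5 falls one short of a major second: minor.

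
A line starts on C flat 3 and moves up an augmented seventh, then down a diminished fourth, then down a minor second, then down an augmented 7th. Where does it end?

Cb3 up an augmented seventh → B3 (12 semitones).
B3 down a diminished fourth → F##3 (4 semitones).
Down a minor second from F##3: E##3 (1 semitone down).
An augmented seventh down from E##3 is F#2.

F sharp 2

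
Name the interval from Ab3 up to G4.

M7

A to G spans seven letter names (A-B-C-D-E-F-G), so the interval is some kind of seventh.
The major seventh spans 11 semitones, and Ab3 to G4 is exactly 11 semitones — so this is a major seventh.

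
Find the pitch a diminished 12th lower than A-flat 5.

D 4

Counting five letter names plus an octave down from A lands on D.
Moving 18 semitones down from Ab5 (the size of a diminished twelfth) reaches D4.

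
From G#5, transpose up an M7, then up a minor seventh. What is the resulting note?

E#7

G#5 up a major seventh → F##6 (11 semitones).
F##6 up a minor seventh → E#7 (10 semitones).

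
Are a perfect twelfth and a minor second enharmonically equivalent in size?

No

A perfect twelfth is 19 semitones but a minor second is 1 semitone — different sizes.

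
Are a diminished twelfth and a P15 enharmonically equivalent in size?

A diminished twelfth spans 18 semitones; a perfect fifteenth spans 24 semitones. They differ by 6.

No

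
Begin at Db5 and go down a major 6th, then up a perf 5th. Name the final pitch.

A major sixth down from Db5 is Fb4.
A perfect fifth up from Fb4 is Cb5.

Cb5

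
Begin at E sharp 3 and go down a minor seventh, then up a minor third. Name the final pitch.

A sharp 2

E#3 down a minor seventh → F##2 (10 semitones).
A minor third up from F##2 is A#2.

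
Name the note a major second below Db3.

Cb3

Two letter names down from D: C.
A major second is 2 semitones; 2 semitones down from Db3 gives Cb3.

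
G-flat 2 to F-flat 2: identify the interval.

Descending from Gb2 to Fb2 is the same interval as ascending Fb2 to Gb2.
F to G spans two letter names (F-G) — that makes it a second of some quality.
Counting semitones, Fb2→Gb2 is 2, which is the major second.

M2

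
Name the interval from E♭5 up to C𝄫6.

E to C spans six letter names (E-F-G-A-B-C) — that makes it a sixth of some quality.
Eb5 to Cbb6 spans 7 semitones — two semitones narrower than the major sixth (9) — giving a diminished sixth.

diminished sixth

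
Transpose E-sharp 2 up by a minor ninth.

F-sharp 3

Two letters up from E (plus an octave) reaches F.
Moving 13 semitones up from E#2 (the size of a minor ninth) reaches F#3.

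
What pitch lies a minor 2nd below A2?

Counting two letter names down from A lands on G.
Moving 1 semitone down from A2 (the size of a minor second) reaches G#2.

G#2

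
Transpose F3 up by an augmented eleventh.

Counting four letter names plus an octave up from F lands on B.
Moving 18 semitones up from F3 (the size of an augmented eleventh) reaches B4.

B4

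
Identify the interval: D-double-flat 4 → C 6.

A14

D to C spans seven letter names (D-E-F-G-A-B-C), plus an octave — that makes it a fourteenth of some quality.
The major fourteenth is 23 semitones; here we have 24, one semitone wider: augmented.
(Equivalently, a compound augmented seventh: an augmented seventh plus an octave.)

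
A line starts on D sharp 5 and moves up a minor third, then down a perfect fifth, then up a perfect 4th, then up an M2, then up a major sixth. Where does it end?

Up a minor third from D#5: F#5 (3 semitones up).
F#5 down a perfect fifth → B4 (7 semitones).
Up a perfect fourth from B4: E5 (5 semitones up).
A major second up from E5 is F#5.
Up a major sixth from F#5: D#6 (9 semitones up).

D sharp 6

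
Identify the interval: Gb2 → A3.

augmented ninth

G to A spans two letter names (G-A), plus an octave: a ninth.
Gb2 to A3 spans 15 semitones — one semitone wider than the major ninth (14) — giving an augmented ninth.
(Equivalently, a compound augmented second: an augmented second plus an octave.)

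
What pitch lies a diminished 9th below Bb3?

Counting two letter names plus an octave down from B lands on A.
Moving 12 semitones down from Bb3 (the size of a diminished ninth) reaches A#2.

A#2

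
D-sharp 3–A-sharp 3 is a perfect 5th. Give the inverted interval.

Inverted interval numbers add to nine, so a fifth pairs with a fourth (5 + 4 = 9).
And perfect stays perfect under inversion, so we get a perfect fourth.

perfect 4th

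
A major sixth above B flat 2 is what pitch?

Counting six letter names up from B lands on G.
A major sixth is 9 semitones; 9 semitones up from Bb2 gives G3.

G 3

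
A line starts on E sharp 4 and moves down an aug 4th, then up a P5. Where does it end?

An augmented fourth down from E#4 is B3.
Up a perfect fifth from B3: F#4 (7 semitones up).

F sharp 4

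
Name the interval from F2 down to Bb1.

perfect 5th

Descending from F2 to Bb1 is the same interval as ascending Bb1 to F2.
B to F spans five letter names (B-C-D-E-F): a fifth.
The perfect fifth spans 7 semitones, and Bb1 to F2 is exactly 7 semitones — so this is a perfect fifth.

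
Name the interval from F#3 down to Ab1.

Descending from F#3 to Ab1 is the same interval as ascending Ab1 to F#3.
A to F spans six letter names (A-B-C-D-E-F), plus an octave — that makes it a thirteenth of some quality.
The major thirteenth is 21 semitones; here we have 22, one semitone wider: augmented.
(Equivalently, a compound augmented sixth: an augmented sixth plus an octave.)

A13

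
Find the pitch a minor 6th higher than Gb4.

The sixth takes the letter from G up to E.
Moving 8 semitones up from Gb4 (the size of a minor sixth) reaches Ebb5.

Ebb5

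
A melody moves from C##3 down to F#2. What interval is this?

augmented fifth

Descending from C##3 to F#2 is the same interval as ascending F#2 to C##3.
F to C spans five letter names (F-G-A-B-C) — that makes it a fifth of some quality.
A perfect fifth would be 7 semitones; F#2 to C##3 is 8, one semitone wider, so the interval is augmented.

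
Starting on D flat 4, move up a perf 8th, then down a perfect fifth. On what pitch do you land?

G flat 4

Up a perfect octave from Db4: Db5 (12 semitones up).
Db5 down a perfect fifth → Gb4 (7 semitones).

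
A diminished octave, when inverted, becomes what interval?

Interval numbers invert to sum to nine: 8 + 1 = 9, so an octave inverts to a unison.
And diminished becomes augmented under inversion, so we get an augmented unison.

augmented unison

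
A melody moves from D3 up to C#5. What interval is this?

major fourteenth

D to C spans seven letter names (D-E-F-G-A-B-C), plus an octave — that makes it a fourteenth of some quality.
Counting semitones, D3→C#5 is 23, which is the major fourteenth.
(Equivalently, a compound major seventh: a major seventh plus an octave.)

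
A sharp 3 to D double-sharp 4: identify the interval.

augmented fourth

A to D spans four letter names (A-B-C-D): a fourth.
A#3 to D##4 spans 6 semitones — one semitone wider than the perfect fourth (5) — giving an augmented fourth.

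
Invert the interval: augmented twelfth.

diminished fourth

First reduce the compound augmented twelfth to its simple form, an augmented fifth.
The rule of nine gives the new number: 9 − 5 = 4, so a fifth becomes a fourth.
Quality inverts too: augmented becomes diminished. That makes the inversion a diminished fourth.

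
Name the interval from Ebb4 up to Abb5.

perfect eleventh

E to A spans four letter names (E-F-G-A), plus an octave, so the interval is some kind of eleventh.
The perfect eleventh spans 17 semitones, and Ebb4 to Abb5 is exactly 17 semitones — so this is a perfect eleventh.
(Equivalently, a compound perfect fourth: a perfect fourth plus an octave.)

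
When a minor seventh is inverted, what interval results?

major second

Interval numbers invert to sum to nine: 7 + 2 = 9, so a seventh inverts to a second.
Quality inverts too: minor becomes major. That makes the inversion a major second.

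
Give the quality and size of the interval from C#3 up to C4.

C to C is the same letter name, plus an octave: an octave.
The perfect octave is 12 semitones; here we have 11, one semitone narrower: diminished.

d8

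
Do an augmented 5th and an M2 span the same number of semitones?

No

An augmented fifth spans 8 semitones; a major second spans 2 semitones. They differ by 6.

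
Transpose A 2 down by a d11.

E sharp 1

Counting four letter names plus an octave down from A lands on E.
A diminished eleventh is 16 semitones; 16 semitones down from A2 gives E#1.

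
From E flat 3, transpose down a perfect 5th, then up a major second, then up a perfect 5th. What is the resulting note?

F 3

Eb3 down a perfect fifth → Ab2 (7 semitones).
Up a major second from Ab2: Bb2 (2 semitones up).
A perfect fifth up from Bb2 is F3.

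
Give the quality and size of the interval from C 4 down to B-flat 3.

major second

Descending from C4 to Bb3 is the same interval as ascending Bb3 to C4.
B to C spans two letter names (B-C), so the interval is some kind of second.
Counting semitones, Bb3→C4 is 2, which is the major second.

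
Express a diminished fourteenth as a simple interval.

diminished seventh

Each octave removed subtracts seven from the number: 14 − 7 = 7.
Quality carries through unchanged, so the simple form is a diminished seventh.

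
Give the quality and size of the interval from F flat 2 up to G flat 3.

F to G spans two letter names (F-G), plus an octave: a ninth.
The major ninth spans 14 semitones, and Fb2 to Gb3 is exactly 14 semitones — so this is a major ninth.
(Equivalently, a compound major second: a major second plus an octave.)

major ninth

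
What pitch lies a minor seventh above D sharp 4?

The seventh takes the letter from D up to C.
A minor seventh spans 10 semitones, so from D#4 the target pitch is C#5.

C sharp 5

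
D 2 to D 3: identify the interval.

D to D is the same letter name, plus an octave, so the interval is some kind of octave.
The perfect octave spans 12 semitones, and D2 to D3 is exactly 12 semitones — so this is a perfect octave.

perfect 8th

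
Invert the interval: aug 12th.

First reduce the compound augmented twelfth to its simple form, an augmented fifth.
The rule of nine gives the new number: 9 − 5 = 4, so a fifth becomes a fourth.
Quality inverts too: augmented becomes diminished. That makes the inversion a diminished fourth.

diminished fourth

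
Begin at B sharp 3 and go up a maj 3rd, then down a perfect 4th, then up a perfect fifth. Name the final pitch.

E double-sharp 4

A major third up from B#3 is D##4.
Down a perfect fourth from D##4: A##3 (5 semitones down).
A##3 up a perfect fifth → E##4 (7 semitones).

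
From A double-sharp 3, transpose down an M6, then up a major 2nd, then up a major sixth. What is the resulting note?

A major sixth down from A##3 is C##3.
C##3 up a major second → D##3 (2 semitones).
A major sixth up from D##3 is B##3.

B double-sharp 3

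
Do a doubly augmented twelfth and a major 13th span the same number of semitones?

A doubly augmented twelfth spans 21 semitones, and a major thirteenth also spans 21 semitones — they're enharmonic.

Yes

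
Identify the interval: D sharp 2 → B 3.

minor thirteenth

D to B spans six letter names (D-E-F-G-A-B), plus an octave: a thirteenth.
At 20 semitones, D#2→B3 falls one short of a major thirteenth: minor.
(Equivalently, a compound minor sixth: a minor sixth plus an octave.)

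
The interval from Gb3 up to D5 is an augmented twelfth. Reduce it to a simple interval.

Take out an octave (7 from the number): 12 − 7 = 5.
Quality carries through unchanged, so the simple form is an augmented fifth.

augmented 5th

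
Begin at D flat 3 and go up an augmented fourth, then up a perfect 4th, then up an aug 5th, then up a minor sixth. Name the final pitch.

Up an augmented fourth from Db3: G3 (6 semitones up).
G3 up a perfect fourth → C4 (5 semitones).
An augmented fifth up from C4 is G#4.
A minor sixth up from G#4 is E5.

E 5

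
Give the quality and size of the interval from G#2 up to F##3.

major 7th

G to F spans seven letter names (G-A-B-C-D-E-F) — that makes it a seventh of some quality.
Counting semitones, G#2→F##3 is 11, which is the major seventh.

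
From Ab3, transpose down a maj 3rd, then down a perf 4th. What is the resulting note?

A major third down from Ab3 is Fb3.
A perfect fourth down from Fb3 is Cb3.

Cb3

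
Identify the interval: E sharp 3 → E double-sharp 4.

augmented octave

E to E is the same letter name, plus an octave — that makes it an octave of some quality.
The perfect octave is 12 semitones; here we have 13, one semitone wider: augmented.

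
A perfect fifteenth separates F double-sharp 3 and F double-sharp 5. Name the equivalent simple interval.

Take out an octave (7 from the number): 15 − 7 = 8.
Quality carries through unchanged, so the simple form is a perfect octave.

P8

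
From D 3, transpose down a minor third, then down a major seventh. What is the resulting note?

A minor third down from D3 is B2.
A major seventh down from B2 is C2.

C 2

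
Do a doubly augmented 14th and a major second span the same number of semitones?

A doubly augmented fourteenth is 25 semitones but a major second is 2 semitones — different sizes.

No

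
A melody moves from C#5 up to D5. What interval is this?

C to D spans two letter names (C-D) — that makes it a second of some quality.
C#5 to D5 is 1 semitone, a half step short of the major second (2), so this is minor.

minor 2nd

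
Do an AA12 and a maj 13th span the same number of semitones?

Yes

A doubly augmented twelfth = 21 semitones = a major thirteenth; enharmonically equal.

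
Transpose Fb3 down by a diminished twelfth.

Bb1

Five letters down from F (plus an octave) reaches B.
Moving 18 semitones down from Fb3 (the size of a diminished twelfth) reaches Bb1.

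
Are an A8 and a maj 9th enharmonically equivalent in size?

No

13 semitones (augmented octave) vs 14 semitones (major ninth): not equal.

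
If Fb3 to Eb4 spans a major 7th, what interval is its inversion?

minor second

Inverted interval numbers add to nine, so a seventh pairs with a second (7 + 2 = 9).
The quality also flips — major becomes minor — giving a minor second.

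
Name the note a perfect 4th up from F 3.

Four letter names up from F: B.
A perfect fourth spans 5 semitones, so from F3 the target pitch is Bb3.

B-flat 3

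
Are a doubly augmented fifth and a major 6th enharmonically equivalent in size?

A doubly augmented fifth spans 9 semitones, and a major sixth also spans 9 semitones — they're enharmonic.

Yes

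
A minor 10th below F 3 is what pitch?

The tenth's letter: F down three letter names plus an octave → D.
A minor tenth is 15 semitones; 15 semitones down from F3 gives D2.

D 2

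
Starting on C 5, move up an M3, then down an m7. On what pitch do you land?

F sharp 4

A major third up from C5 is E5.
Down a minor seventh from E5: F#4 (10 semitones down).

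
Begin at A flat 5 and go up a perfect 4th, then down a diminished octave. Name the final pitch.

Ab5 up a perfect fourth → Db6 (5 semitones).
A diminished octave down from Db6 is D5.

D 5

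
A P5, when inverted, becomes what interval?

Inverted interval numbers add to nine, so a fifth pairs with a fourth (5 + 4 = 9).
Quality inverts too: perfect stays perfect. That makes the inversion a perfect fourth.

perfect 4th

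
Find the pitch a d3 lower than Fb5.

The third takes the letter from F down to D.
A diminished third spans 2 semitones, so from Fb5 the target pitch is D5.

D5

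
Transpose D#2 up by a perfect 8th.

An octave keeps the letter name D, an octave up from D.
A perfect octave spans 12 semitones, so from D#2 the target pitch is D#3.

D#3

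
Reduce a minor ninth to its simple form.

Take out an octave (7 from the number): 9 − 7 = 2.
So a minor ninth is an octave plus a minor second. The quality is unchanged.

minor second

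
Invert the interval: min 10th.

major 6th

First reduce the compound minor tenth to its simple form, a minor third.
The rule of nine gives the new number: 9 − 3 = 6, so a third becomes a sixth.
The quality also flips — minor becomes major — giving a major sixth.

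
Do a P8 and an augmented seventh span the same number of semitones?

A perfect octave = 12 semitones = an augmented seventh; enharmonically equal.

Yes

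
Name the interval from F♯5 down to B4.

perfect fifth

Descending from F#5 to B4 is the same interval as ascending B4 to F#5.
B to F spans five letter names (B-C-D-E-F), so the interval is some kind of fifth.
Counting semitones, B4→F#5 is 7, which is the perfect fifth.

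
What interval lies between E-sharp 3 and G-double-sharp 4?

E to G spans three letter names (E-F-G), plus an octave — that makes it a tenth of some quality.
The major tenth spans 16 semitones, and E#3 to G##4 is exactly 16 semitones — so this is a major tenth.
(Equivalently, a compound major third: a major third plus an octave.)

major 10th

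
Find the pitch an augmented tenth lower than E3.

Counting three letter names plus an octave down from E lands on C.
An augmented tenth is 17 semitones; 17 semitones down from E3 gives Cb2.

Cb2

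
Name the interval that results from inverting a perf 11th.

perfect 5th

First reduce the compound perfect eleventh to its simple form, a perfect fourth.
The rule of nine gives the new number: 9 − 4 = 5, so a fourth becomes a fifth.
And perfect stays perfect under inversion, so we get a perfect fifth.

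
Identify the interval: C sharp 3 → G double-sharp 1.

Descending from C#3 to G##1 is the same interval as ascending G##1 to C#3.
G to C spans four letter names (G-A-B-C), plus an octave — that makes it an eleventh of some quality.
A perfect eleventh would be 17 semitones; G##1 to C#3 is 16, one semitone narrower, so the interval is diminished.
(Equivalently, a compound diminished fourth: a diminished fourth plus an octave.)

diminished 11th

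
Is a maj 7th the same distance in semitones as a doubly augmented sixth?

Both span 11 semitones: a major seventh and a doubly augmented sixth are the same chromatic distance.

Yes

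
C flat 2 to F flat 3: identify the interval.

C to F spans four letter names (C-D-E-F), plus an octave — that makes it an eleventh of some quality.
The perfect eleventh spans 17 semitones, and Cb2 to Fb3 is exactly 17 semitones — so this is a perfect eleventh.
(Equivalently, a compound perfect fourth: a perfect fourth plus an octave.)

perfect eleventh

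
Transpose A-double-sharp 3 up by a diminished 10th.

The tenth's letter: A up three letter names plus an octave → C.
A diminished tenth is 14 semitones; 14 semitones up from A##3 gives C#5.

C-sharp 5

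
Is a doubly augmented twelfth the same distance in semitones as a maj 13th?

Both span 21 semitones: a doubly augmented twelfth and a major thirteenth are the same chromatic distance.

Yes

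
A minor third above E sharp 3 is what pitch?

G sharp 3

Three letter names up from E: G.
A minor third spans 3 semitones, so from E#3 the target pitch is G#3.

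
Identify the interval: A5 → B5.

A to B spans two letter names (A-B) — that makes it a second of some quality.
The major second spans 2 semitones, and A5 to B5 is exactly 2 semitones — so this is a major second.

major second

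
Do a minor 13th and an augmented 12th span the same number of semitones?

Yes

A minor thirteenth = 20 semitones = an augmented twelfth; enharmonically equal.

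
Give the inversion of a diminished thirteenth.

First reduce the compound diminished thirteenth to its simple form, a diminished sixth.
Inverted interval numbers add to nine, so a sixth pairs with a third (6 + 3 = 9).
And diminished becomes augmented under inversion, so we get an augmented third.

augmented 3rd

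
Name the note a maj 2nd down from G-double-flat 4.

F-double-flat 4

The second takes the letter from G down to F.
Moving 2 semitones down from Gbb4 (the size of a major second) reaches Fbb4.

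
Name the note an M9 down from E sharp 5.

The ninth's letter: E down two letter names plus an octave → D.
A major ninth spans 14 semitones, so from E#5 the target pitch is D#4.

D sharp 4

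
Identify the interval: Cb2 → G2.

C to G spans five letter names (C-D-E-F-G): a fifth.
Cb2 to G2 spans 8 semitones — one semitone wider than the perfect fifth (7) — giving an augmented fifth.

augmented 5th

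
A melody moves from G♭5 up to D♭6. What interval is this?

G to D spans five letter names (G-A-B-C-D): a fifth.
Counting semitones, Gb5→Db6 is 7, which is the perfect fifth.

perfect fifth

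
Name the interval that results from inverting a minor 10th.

major sixth

First reduce the compound minor tenth to its simple form, a minor third.
Inverted interval numbers add to nine, so a third pairs with a sixth (3 + 6 = 9).
Quality inverts too: minor becomes major. That makes the inversion a major sixth.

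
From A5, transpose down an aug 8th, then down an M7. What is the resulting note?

An augmented octave down from A5 is Ab4.
A major seventh down from Ab4 is Bbb3.

Bbb3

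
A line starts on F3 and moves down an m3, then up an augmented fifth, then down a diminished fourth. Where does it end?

E##3

F3 down a minor third → D3 (3 semitones).
Up an augmented fifth from D3: A#3 (8 semitones up).
A#3 down a diminished fourth → E##3 (4 semitones).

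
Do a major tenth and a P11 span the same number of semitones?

16 semitones (major tenth) vs 17 semitones (perfect eleventh): not equal.

No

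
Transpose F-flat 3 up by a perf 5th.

C-flat 4

Counting five letter names up from F lands on C.
A perfect fifth is 7 semitones; 7 semitones up from Fb3 gives Cb4.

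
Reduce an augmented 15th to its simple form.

A8

Take out an octave (7 from the number): 15 − 7 = 8.
So an augmented fifteenth is an octave plus an augmented octave. The quality is unchanged.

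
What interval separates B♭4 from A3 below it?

minor ninth

Descending from Bb4 to A3 is the same interval as ascending A3 to Bb4.
A to B spans two letter names (A-B), plus an octave — that makes it a ninth of some quality.
A major ninth would be 14 semitones, but A3 to Bb4 is 13 — one semitone narrower, making it a minor ninth.
(Equivalently, a compound minor second: a minor second plus an octave.)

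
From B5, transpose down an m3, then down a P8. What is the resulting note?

B5 down a minor third → G#5 (3 semitones).
G#5 down a perfect octave → G#4 (12 semitones).

G#4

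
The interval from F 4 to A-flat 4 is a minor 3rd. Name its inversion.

The rule of nine gives the new number: 9 − 3 = 6, so a third becomes a sixth.
And minor becomes major under inversion, so we get a major sixth.

major 6th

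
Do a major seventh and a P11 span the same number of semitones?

11 semitones (major seventh) vs 17 semitones (perfect eleventh): not equal.

No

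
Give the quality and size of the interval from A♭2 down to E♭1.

Descending from Ab2 to Eb1 is the same interval as ascending Eb1 to Ab2.
E to A spans four letter names (E-F-G-A), plus an octave, so the interval is some kind of eleventh.
Eb1 to Ab2 is 17 semitones, matching the perfect eleventh exactly, so the quality is perfect.
(Equivalently, a compound perfect fourth: a perfect fourth plus an octave.)

P11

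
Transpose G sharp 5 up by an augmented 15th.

G double-sharp 7

The letter stays G (same as the start), shifted two octaves up.
An augmented fifteenth is 25 semitones; 25 semitones up from G#5 gives G##7.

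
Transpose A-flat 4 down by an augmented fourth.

The fourth takes the letter from A down to E.
An augmented fourth is 6 semitones; 6 semitones down from Ab4 gives Ebb4.

E-double-flat 4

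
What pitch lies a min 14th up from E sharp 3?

D sharp 5

Seven letters up from E (plus an octave) reaches D.
A minor fourteenth spans 22 semitones, so from E#3 the target pitch is D#5.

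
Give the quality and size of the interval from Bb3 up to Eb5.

B to E spans four letter names (B-C-D-E), plus an octave — that makes it an eleventh of some quality.
The perfect eleventh spans 17 semitones, and Bb3 to Eb5 is exactly 17 semitones — so this is a perfect eleventh.
(Equivalently, a compound perfect fourth: a perfect fourth plus an octave.)

perfect eleventh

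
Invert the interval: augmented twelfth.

First reduce the compound augmented twelfth to its simple form, an augmented fifth.
Interval numbers invert to sum to nine: 5 + 4 = 9, so a fifth inverts to a fourth.
And augmented becomes diminished under inversion, so we get a diminished fourth.

diminished fourth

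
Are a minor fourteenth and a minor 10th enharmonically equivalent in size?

A minor fourteenth spans 22 semitones; a minor tenth spans 15 semitones. They differ by 7.

No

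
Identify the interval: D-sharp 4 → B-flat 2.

augmented tenth

Descending from D#4 to Bb2 is the same interval as ascending Bb2 to D#4.
B to D spans three letter names (B-C-D), plus an octave, so the interval is some kind of tenth.
A major tenth would be 16 semitones; Bb2 to D#4 is 17, one semitone wider, so the interval is augmented.
(Equivalently, a compound augmented third: an augmented third plus an octave.)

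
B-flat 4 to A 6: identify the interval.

M14

B to A spans seven letter names (B-C-D-E-F-G-A), plus an octave, so the interval is some kind of fourteenth.
Bb4 to A6 is 23 semitones, matching the major fourteenth exactly, so the quality is major.
(Equivalently, a compound major seventh: a major seventh plus an octave.)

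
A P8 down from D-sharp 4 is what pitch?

D-sharp 3

For an octave the letter name doesn't change: still D, an octave down.
A perfect octave is 12 semitones; 12 semitones down from D#4 gives D#3.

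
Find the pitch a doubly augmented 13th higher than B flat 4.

G double-sharp 6

The thirteenth's letter: B up six letter names plus an octave → G.
A doubly augmented thirteenth spans 23 semitones, so from Bb4 the target pitch is G##6.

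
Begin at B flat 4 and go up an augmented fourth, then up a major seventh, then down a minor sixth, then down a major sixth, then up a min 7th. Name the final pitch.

G sharp 5

An augmented fourth up from Bb4 is E5.
E5 up a major seventh → D#6 (11 semitones).
D#6 down a minor sixth → F##5 (8 semitones).
F##5 down a major sixth → A#4 (9 semitones).
A minor seventh up from A#4 is G#5.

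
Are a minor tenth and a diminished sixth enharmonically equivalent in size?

A minor tenth is 15 semitones but a diminished sixth is 7 semitones — different sizes.

No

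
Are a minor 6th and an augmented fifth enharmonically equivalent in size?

Yes

A minor sixth = 8 semitones = an augmented fifth; enharmonically equal.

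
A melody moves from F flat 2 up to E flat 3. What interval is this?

M7

F to E spans seven letter names (F-G-A-B-C-D-E): a seventh.
Counting semitones, Fb2→Eb3 is 11, which is the major seventh.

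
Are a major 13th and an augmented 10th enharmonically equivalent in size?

A major thirteenth spans 21 semitones; an augmented tenth spans 17 semitones. They differ by 4.

No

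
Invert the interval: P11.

First reduce the compound perfect eleventh to its simple form, a perfect fourth.
Interval numbers invert to sum to nine: 4 + 5 = 9, so a fourth inverts to a fifth.
And perfect stays perfect under inversion, so we get a perfect fifth.

perfect 5th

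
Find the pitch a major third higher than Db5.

F5

Three letter names up from D: F.
A major third spans 4 semitones, so from Db5 the target pitch is F5.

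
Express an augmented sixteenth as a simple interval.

Each octave removed subtracts seven from the number: 16 − 14 = 2.
Quality carries through unchanged, so the simple form is an augmented second.

A2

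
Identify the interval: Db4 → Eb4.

D to E spans two letter names (D-E), so the interval is some kind of second.
Db4 to Eb4 is 2 semitones, matching the major second exactly, so the quality is major.

major 2nd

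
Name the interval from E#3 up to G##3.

E to G spans three letter names (E-F-G), so the interval is some kind of third.
Counting semitones, E#3→G##3 is 4, which is the major third.

major third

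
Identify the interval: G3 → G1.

Descending from G3 to G1 is the same interval as ascending G1 to G3.
G to G is the same letter name, plus 2 octaves — that makes it a fifteenth of some quality.
G1 to G3 is 24 semitones, matching the perfect fifteenth exactly, so the quality is perfect.
(Equivalently, a compound perfect octave: a perfect octave plus an octave.)

perfect fifteenth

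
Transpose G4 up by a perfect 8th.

The letter stays G (same as the start), shifted an octave up.
Moving 12 semitones up from G4 (the size of a perfect octave) reaches G5.

G5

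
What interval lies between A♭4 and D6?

A to D spans four letter names (A-B-C-D), plus an octave, so the interval is some kind of eleventh.
The perfect eleventh is 17 semitones; here we have 18, one semitone wider: augmented.
(Equivalently, a compound augmented fourth: an augmented fourth plus an octave.)

augmented eleventh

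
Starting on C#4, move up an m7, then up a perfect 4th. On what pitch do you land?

C#4 up a minor seventh → B4 (10 semitones).
Up a perfect fourth from B4: E5 (5 semitones up).

E5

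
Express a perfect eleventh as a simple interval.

Subtracting seven from the interval number removes an octave: 11 − 7 = 4.
That makes a perfect eleventh a compound perfect fourth — an octave plus a perfect fourth.

perfect 4th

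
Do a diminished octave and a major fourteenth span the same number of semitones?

A diminished octave spans 11 semitones; a major fourteenth spans 23 semitones. They differ by 12.

No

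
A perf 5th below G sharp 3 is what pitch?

C sharp 3

The fifth takes the letter from G down to C.
A perfect fifth is 7 semitones; 7 semitones down from G#3 gives C#3.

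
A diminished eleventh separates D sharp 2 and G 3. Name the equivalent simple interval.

Each octave removed subtracts seven from the number: 11 − 7 = 4.
Quality carries through unchanged, so the simple form is a diminished fourth.

diminished 4th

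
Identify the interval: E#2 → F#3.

minor ninth

E to F spans two letter names (E-F), plus an octave, so the interval is some kind of ninth.
A major ninth would be 14 semitones, but E#2 to F#3 is 13 — one semitone narrower, making it a minor ninth.
(Equivalently, a compound minor second: a minor second plus an octave.)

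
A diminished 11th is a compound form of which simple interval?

Subtracting seven from the interval number removes an octave: 11 − 7 = 4.
Quality carries through unchanged, so the simple form is a diminished fourth.

diminished 4th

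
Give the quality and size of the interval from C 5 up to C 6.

P8

C to C is the same letter name, plus an octave, so the interval is some kind of octave.
Counting semitones, C5→C6 is 12, which is the perfect octave.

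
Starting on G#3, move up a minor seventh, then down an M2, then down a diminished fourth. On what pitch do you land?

B#3

Up a minor seventh from G#3: F#4 (10 semitones up).
A major second down from F#4 is E4.
Down a diminished fourth from E4: B#3 (4 semitones down).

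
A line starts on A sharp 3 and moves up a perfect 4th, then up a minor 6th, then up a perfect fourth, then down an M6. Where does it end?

G 4

A#3 up a perfect fourth → D#4 (5 semitones).
A minor sixth up from D#4 is B4.
Up a perfect fourth from B4: E5 (5 semitones up).
E5 down a major sixth → G4 (9 semitones).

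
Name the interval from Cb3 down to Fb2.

Descending from Cb3 to Fb2 is the same interval as ascending Fb2 to Cb3.
F to C spans five letter names (F-G-A-B-C): a fifth.
Fb2 to Cb3 is 7 semitones, matching the perfect fifth exactly, so the quality is perfect.

perfect fifth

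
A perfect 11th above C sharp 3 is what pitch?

F sharp 4

Four letters up from C (plus an octave) reaches F.
A perfect eleventh spans 17 semitones, so from C#3 the target pitch is F#4.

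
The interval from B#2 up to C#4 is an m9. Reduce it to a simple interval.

minor 2nd

Take out an octave (7 from the number): 9 − 7 = 2.
That makes a minor ninth a compound minor second — an octave plus a minor second.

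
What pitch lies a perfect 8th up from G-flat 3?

G-flat 4

An octave keeps the letter name G, an octave up from G.
A perfect octave is 12 semitones; 12 semitones up from Gb3 gives Gb4.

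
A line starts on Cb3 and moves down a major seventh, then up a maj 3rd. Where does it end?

Fb2

A major seventh down from Cb3 is Dbb2.
Up a major third from Dbb2: Fb2 (4 semitones up).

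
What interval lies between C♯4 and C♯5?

C to C is the same letter name, plus an octave — that makes it an octave of some quality.
C#4 to C#5 is 12 semitones, matching the perfect octave exactly, so the quality is perfect.

P8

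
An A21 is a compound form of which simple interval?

Subtracting seven from the interval number removes an octave: 21 − 14 = 7.
So an augmented twenty-first is 2 octaves plus an augmented seventh. The quality is unchanged.

augmented seventh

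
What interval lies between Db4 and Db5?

perfect octave

D to D is the same letter name, plus an octave: an octave.
Counting semitones, Db4→Db5 is 12, which is the perfect octave.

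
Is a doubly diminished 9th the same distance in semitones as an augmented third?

No

11 semitones (doubly diminished ninth) vs 5 semitones (augmented third): not equal.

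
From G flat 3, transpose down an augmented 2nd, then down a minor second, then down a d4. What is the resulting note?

Down an augmented second from Gb3: Fbb3 (3 semitones down).
Down a minor second from Fbb3: Ebb3 (1 semitone down).
Ebb3 down a diminished fourth → Bb2 (4 semitones).

B flat 2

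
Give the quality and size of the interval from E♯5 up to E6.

diminished 8th

E to E is the same letter name, plus an octave: an octave.
A perfect octave would be 12 semitones; E#5 to E6 is 11, one semitone narrower, so the interval is diminished.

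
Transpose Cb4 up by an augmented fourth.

F4

The fourth takes the letter from C up to F.
Moving 6 semitones up from Cb4 (the size of an augmented fourth) reaches F4.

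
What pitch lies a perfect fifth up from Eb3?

Five letter names up from E: B.
A perfect fifth is 7 semitones; 7 semitones up from Eb3 gives Bb3.

Bb3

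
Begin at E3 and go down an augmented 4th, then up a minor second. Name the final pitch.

E3 down an augmented fourth → Bb2 (6 semitones).
Up a minor second from Bb2: Cb3 (1 semitone up).

Cb3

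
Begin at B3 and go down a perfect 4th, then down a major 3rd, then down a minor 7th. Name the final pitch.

B3 down a perfect fourth → F#3 (5 semitones).
A major third down from F#3 is D3.
D3 down a minor seventh → E2 (10 semitones).

E2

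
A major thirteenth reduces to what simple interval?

M6

Each octave removed subtracts seven from the number: 13 − 7 = 6.
So a major thirteenth is an octave plus a major sixth. The quality is unchanged.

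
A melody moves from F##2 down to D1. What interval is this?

Descending from F##2 to D1 is the same interval as ascending D1 to F##2.
D to F spans three letter names (D-E-F), plus an octave, so the interval is some kind of tenth.
The major tenth is 16 semitones; here we have 17, one semitone wider: augmented.
(Equivalently, a compound augmented third: an augmented third plus an octave.)

A10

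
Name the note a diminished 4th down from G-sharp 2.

D-double-sharp 2

The fourth takes the letter from G down to D.
Moving 4 semitones down from G#2 (the size of a diminished fourth) reaches D##2.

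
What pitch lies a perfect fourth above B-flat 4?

E-flat 5

Counting four letter names up from B lands on E.
A perfect fourth is 5 semitones; 5 semitones up from Bb4 gives Eb5.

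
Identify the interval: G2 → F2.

Descending from G2 to F2 is the same interval as ascending F2 to G2.
F to G spans two letter names (F-G), so the interval is some kind of second.
F2 to G2 is 2 semitones, matching the major second exactly, so the quality is major.

M2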